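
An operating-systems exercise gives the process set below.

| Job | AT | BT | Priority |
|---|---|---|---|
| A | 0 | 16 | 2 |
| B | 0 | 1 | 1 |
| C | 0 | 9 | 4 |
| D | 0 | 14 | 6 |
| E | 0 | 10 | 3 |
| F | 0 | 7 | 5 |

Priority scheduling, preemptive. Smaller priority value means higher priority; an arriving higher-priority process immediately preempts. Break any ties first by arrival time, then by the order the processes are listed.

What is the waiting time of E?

Schedule: | B 0-1 | A 1-17 | E 17-27 | C 27-36 | F 36-43 | D 43-57 |
Completion: A=17  B=1  C=36  D=57  E=27  F=43
Turnaround (C−A): A=17  B=1  C=36  D=57  E=27  F=43
Waiting(E) = turnaround − burst = 27 − 10 = 17

17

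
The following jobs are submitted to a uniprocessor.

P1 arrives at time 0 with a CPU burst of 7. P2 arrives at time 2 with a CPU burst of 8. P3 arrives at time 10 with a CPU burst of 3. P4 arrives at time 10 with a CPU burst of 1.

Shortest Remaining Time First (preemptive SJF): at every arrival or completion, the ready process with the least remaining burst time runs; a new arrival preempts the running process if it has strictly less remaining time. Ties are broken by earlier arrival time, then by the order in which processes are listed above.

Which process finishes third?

Gantt: | P1 0-7 | P2 7-10 | P4 10-11 | P3 11-14 | P2 14-19 |
Completion: P1=7  P2=19  P3=14  P4=11
Finish order: P1 → P4 → P3 → P2

P3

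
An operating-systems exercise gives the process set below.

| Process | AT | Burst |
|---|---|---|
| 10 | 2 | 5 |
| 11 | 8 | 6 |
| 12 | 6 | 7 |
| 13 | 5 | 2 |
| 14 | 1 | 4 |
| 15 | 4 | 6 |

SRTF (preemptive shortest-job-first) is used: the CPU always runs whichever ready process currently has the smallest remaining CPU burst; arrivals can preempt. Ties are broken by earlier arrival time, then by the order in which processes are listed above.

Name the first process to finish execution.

14

Schedule: | idle 0-1 | 14 1-5 | 13 5-7 | 10 7-12 | 15 12-18 | 11 18-24 | 12 24-31 |
Completion: 10=12  11=24  12=31  13=7  14=5  15=18
Finish order: 14 → 13 → 10 → 15 → 11 → 12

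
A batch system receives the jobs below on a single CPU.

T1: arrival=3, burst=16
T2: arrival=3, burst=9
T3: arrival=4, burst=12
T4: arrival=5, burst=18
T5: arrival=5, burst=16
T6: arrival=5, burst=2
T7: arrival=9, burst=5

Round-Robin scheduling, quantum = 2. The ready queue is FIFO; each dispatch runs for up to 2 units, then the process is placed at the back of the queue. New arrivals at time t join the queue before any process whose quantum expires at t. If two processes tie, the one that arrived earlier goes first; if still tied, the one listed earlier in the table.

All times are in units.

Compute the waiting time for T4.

58

Gantt: | idle 0-3 | T1 3-5 | T2 5-7 | T3 7-9 | T4 9-11 | T5 11-13 | T6 13-15 | T1 15-17 | T2 17-19 | T7 19-21 | T3 21-23 | T4 23-25 | T5 25-27 | T1 27-29 | T2 29-31 | T7 31-33 | T3 33-35 | T4 35-37 | T5 37-39 | T1 39-41 | T2 41-43 | T7 43-44 | T3 44-46 | T4 46-48 | T5 48-50 | T1 50-52 | T2 52-53 | T3 53-55 | T4 55-57 | T5 57-59 | T1 59-61 | T3 61-63 | T4 63-65 | T5 65-67 | T1 67-69 | T4 69-71 | T5 71-73 | T1 73-75 | T4 75-77 | T5 77-79 | T4 79-81 |
Completion: T1=75  T2=53  T3=63  T4=81  T5=79  T6=15  T7=44
Waiting(T4) = turnaround − burst = 76 − 18 = 58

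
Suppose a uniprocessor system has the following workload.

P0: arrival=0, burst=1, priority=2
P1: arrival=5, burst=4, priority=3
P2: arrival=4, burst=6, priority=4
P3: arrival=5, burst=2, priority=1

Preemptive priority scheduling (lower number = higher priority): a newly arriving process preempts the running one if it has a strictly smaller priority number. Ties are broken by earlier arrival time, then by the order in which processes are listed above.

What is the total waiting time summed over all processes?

Gantt: | P0 0-1 | idle 1-4 | P2 4-5 | P3 5-7 | P1 7-11 | P2 11-16 |
Completion: P0=1  P1=11  P2=16  P3=7
Turnaround (C−A): P0=1  P1=6  P2=12  P3=2
Waiting = turnaround − burst: P0=0, P1=2, P2=6, P3=0
Total waiting = 0 + 2 + 6 + 0 = 8

8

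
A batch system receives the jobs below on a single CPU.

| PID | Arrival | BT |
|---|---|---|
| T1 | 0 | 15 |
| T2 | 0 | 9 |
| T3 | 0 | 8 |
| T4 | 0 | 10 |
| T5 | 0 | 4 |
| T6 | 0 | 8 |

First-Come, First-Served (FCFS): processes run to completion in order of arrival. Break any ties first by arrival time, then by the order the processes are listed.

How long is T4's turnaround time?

42

Gantt: | T1 0-15 | T2 15-24 | T3 24-32 | T4 32-42 | T5 42-46 | T6 46-54 |
Completion: T1=15  T2=24  T3=32  T4=42  T5=46  T6=54
Turnaround(T4) = completion − arrival = 42 − 0 = 42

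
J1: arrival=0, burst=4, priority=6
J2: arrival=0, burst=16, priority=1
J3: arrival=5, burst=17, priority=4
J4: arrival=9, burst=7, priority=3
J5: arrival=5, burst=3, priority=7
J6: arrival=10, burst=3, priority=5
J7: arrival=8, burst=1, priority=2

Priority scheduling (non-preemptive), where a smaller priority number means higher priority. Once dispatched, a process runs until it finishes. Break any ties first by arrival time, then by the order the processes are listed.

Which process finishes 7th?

J5

Schedule: | J2 0-16 | J7 16-17 | J4 17-24 | J3 24-41 | J6 41-44 | J1 44-48 | J5 48-51 |
Completion: J1=48  J2=16  J3=41  J4=24  J5=51  J6=44  J7=17
Finish order: J2 → J7 → J4 → J3 → J6 → J1 → J5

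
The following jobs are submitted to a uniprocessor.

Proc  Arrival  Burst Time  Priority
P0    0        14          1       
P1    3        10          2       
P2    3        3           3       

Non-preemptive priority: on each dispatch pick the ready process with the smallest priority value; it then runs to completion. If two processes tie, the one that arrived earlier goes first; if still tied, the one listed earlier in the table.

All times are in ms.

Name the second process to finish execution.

Gantt: | P0 0-14 | P1 14-24 | P2 24-27 |
Completion: P0=14  P1=24  P2=27
Finish order: P0 → P1 → P2

P1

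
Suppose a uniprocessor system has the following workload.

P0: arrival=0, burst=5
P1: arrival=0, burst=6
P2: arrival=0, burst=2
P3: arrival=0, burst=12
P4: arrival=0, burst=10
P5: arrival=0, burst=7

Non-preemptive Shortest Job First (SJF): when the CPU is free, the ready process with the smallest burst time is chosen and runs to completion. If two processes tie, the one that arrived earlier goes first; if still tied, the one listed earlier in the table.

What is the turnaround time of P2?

Gantt: | P2 0-2 | P0 2-7 | P1 7-13 | P5 13-20 | P4 20-30 | P3 30-42 |
Completion: P0=7  P1=13  P2=2  P3=42  P4=30  P5=20
Turnaround (C−A): P0=7  P1=13  P2=2  P3=42  P4=30  P5=20
Turnaround(P2) = completion − arrival = 2 − 0 = 2

2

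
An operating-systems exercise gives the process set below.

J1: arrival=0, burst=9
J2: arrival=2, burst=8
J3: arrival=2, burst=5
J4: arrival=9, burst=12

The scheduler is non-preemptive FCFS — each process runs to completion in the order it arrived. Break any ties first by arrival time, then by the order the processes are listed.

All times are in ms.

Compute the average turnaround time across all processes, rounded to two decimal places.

17.25

Timeline: | J1 0-9 | J2 9-17 | J3 17-22 | J4 22-34 |
Completion: J1=9  J2=17  J3=22  J4=34
Turnaround (C−A): J1=9  J2=15  J3=20  J4=25
Turnaround times: J1=9, J2=15, J3=20, J4=25
Average turnaround = (9+15+20+25) / 4 = 69/4 = 17.25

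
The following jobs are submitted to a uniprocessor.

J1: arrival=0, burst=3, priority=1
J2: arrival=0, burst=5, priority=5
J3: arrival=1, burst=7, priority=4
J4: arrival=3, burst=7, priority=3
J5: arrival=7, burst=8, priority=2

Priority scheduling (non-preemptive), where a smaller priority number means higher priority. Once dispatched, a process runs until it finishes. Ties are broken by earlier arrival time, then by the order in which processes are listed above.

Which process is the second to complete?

Gantt: | J1 0-3 | J4 3-10 | J5 10-18 | J3 18-25 | J2 25-30 |
Completion: J1=3  J2=30  J3=25  J4=10  J5=18
Finish order: J1 → J4 → J5 → J3 → J2

J4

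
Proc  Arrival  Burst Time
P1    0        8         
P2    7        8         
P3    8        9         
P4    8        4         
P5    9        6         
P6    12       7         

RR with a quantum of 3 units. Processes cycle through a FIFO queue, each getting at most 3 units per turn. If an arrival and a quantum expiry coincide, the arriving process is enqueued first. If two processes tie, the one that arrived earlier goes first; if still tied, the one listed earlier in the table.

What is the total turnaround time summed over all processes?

145

Gantt: | P1 0-8 | P2 8-11 | P3 11-14 | P4 14-17 | P5 17-20 | P2 20-23 | P6 23-26 | P3 26-29 | P4 29-30 | P5 30-33 | P2 33-35 | P6 35-38 | P3 38-41 | P6 41-42 |
Completion: P1=8  P2=35  P3=41  P4=30  P5=33  P6=42
Turnaround = completion − arrival: P1=8, P2=28, P3=33, P4=22, P5=24, P6=30
Total turnaround = 8 + 28 + 33 + 22 + 24 + 30 = 145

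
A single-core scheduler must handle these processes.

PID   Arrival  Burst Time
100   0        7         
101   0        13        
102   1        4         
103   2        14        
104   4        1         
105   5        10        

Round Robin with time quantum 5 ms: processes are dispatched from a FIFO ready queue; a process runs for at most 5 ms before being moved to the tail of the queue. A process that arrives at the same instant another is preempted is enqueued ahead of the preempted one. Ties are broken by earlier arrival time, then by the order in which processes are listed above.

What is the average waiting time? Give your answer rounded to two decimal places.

22.67

Gantt: | 100 0-5 | 101 5-10 | 102 10-14 | 103 14-19 | 104 19-20 | 105 20-25 | 100 25-27 | 101 27-32 | 103 32-37 | 105 37-42 | 101 42-45 | 103 45-49 |
Completion: 100=27  101=45  102=14  103=49  104=20  105=42
Turnaround (C−A): 100=27  101=45  102=13  103=47  104=16  105=37
Waiting times: 100=20, 101=32, 102=9, 103=33, 104=15, 105=27
Average waiting = (20+32+9+33+15+27) / 6 = 136/6 = 22.67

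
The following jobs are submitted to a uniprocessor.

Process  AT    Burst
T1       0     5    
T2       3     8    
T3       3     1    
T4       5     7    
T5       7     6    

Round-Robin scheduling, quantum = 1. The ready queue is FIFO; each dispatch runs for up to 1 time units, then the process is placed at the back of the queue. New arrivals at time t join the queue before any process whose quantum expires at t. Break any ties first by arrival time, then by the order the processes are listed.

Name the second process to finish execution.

T1

Timeline: | T1 0-3 | T2 3-4 | T3 4-5 | T1 5-6 | T2 6-7 | T4 7-8 | T1 8-9 | T5 9-10 | T2 10-11 | T4 11-12 | T5 12-13 | T2 13-14 | T4 14-15 | T5 15-16 | T2 16-17 | T4 17-18 | T5 18-19 | T2 19-20 | T4 20-21 | T5 21-22 | T2 22-23 | T4 23-24 | T5 24-25 | T2 25-26 | T4 26-27 |
Completion: T1=9  T2=26  T3=5  T4=27  T5=25
Turnaround (C−A): T1=9  T2=23  T3=2  T4=22  T5=18
Finish order: T3 → T1 → T5 → T2 → T4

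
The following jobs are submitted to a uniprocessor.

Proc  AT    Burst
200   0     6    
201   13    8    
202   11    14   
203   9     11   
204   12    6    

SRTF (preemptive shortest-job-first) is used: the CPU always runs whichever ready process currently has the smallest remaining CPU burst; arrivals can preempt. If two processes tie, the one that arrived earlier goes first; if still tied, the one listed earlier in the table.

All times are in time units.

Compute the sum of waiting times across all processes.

Gantt: | 200 0-6 | idle 6-9 | 203 9-12 | 204 12-18 | 203 18-26 | 201 26-34 | 202 34-48 |
Completion: 200=6  201=34  202=48  203=26  204=18
Turnaround (C−A): 200=6  201=21  202=37  203=17  204=6
Waiting = turnaround − burst: 200=0, 201=13, 202=23, 203=6, 204=0
Total waiting = 0 + 13 + 23 + 6 + 0 = 42

42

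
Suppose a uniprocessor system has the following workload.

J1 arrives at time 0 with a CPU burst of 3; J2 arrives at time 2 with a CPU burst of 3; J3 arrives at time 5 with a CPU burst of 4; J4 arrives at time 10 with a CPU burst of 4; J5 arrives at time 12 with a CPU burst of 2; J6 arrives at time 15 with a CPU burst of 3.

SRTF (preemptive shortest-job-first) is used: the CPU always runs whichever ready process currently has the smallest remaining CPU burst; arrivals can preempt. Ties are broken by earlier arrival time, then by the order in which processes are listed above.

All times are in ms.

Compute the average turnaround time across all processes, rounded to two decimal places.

4.00

Timeline: | J1 0-3 | J2 3-6 | J3 6-10 | J4 10-14 | J5 14-16 | J6 16-19 |
Completion: J1=3  J2=6  J3=10  J4=14  J5=16  J6=19
Turnaround (C−A): J1=3  J2=4  J3=5  J4=4  J5=4  J6=4
Turnaround times: J1=3, J2=4, J3=5, J4=4, J5=4, J6=4
Average turnaround = (3+4+5+4+4+4) / 6 = 24/6 = 4.00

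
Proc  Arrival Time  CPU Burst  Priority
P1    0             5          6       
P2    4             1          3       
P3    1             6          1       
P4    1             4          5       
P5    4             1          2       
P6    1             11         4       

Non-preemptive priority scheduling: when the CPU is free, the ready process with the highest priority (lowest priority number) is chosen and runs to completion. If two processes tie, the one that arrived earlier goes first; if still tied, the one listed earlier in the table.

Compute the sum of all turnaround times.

82

Timeline: | P1 0-5 | P3 5-11 | P5 11-12 | P2 12-13 | P6 13-24 | P4 24-28 |
Completion: P1=5  P2=13  P3=11  P4=28  P5=12  P6=24
Turnaround (C−A): P1=5  P2=9  P3=10  P4=27  P5=8  P6=23
Turnaround = completion − arrival: P1=5, P2=9, P3=10, P4=27, P5=8, P6=23
Total turnaround = 5 + 9 + 10 + 27 + 8 + 23 = 82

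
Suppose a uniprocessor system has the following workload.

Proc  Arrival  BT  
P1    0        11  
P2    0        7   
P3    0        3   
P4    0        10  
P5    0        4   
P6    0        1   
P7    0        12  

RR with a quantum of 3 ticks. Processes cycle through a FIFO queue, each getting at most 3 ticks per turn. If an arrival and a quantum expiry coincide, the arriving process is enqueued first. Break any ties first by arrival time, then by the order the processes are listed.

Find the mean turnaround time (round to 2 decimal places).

32.43

Timeline: | P1 0-3 | P2 3-6 | P3 6-9 | P4 9-12 | P5 12-15 | P6 15-16 | P7 16-19 | P1 19-22 | P2 22-25 | P4 25-28 | P5 28-29 | P7 29-32 | P1 32-35 | P2 35-36 | P4 36-39 | P7 39-42 | P1 42-44 | P4 44-45 | P7 45-48 |
Completion: P1=44  P2=36  P3=9  P4=45  P5=29  P6=16  P7=48
Turnaround (C−A): P1=44  P2=36  P3=9  P4=45  P5=29  P6=16  P7=48
Turnaround times: P1=44, P2=36, P3=9, P4=45, P5=29, P6=16, P7=48
Average turnaround = (44+36+9+45+29+16+48) / 7 = 227/7 = 32.43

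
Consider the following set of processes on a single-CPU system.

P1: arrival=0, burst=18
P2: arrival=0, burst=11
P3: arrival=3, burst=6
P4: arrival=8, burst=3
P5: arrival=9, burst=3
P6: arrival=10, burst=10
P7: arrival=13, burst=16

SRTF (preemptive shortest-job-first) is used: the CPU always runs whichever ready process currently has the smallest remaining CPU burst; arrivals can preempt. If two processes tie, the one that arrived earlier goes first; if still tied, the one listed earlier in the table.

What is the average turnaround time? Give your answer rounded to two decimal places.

23.57

Gantt: | P2 0-3 | P3 3-9 | P4 9-12 | P5 12-15 | P2 15-23 | P6 23-33 | P7 33-49 | P1 49-67 |
Completion: P1=67  P2=23  P3=9  P4=12  P5=15  P6=33  P7=49
Turnaround (C−A): P1=67  P2=23  P3=6  P4=4  P5=6  P6=23  P7=36
Turnaround times: P1=67, P2=23, P3=6, P4=4, P5=6, P6=23, P7=36
Average turnaround = (67+23+6+4+6+23+36) / 7 = 165/7 = 23.57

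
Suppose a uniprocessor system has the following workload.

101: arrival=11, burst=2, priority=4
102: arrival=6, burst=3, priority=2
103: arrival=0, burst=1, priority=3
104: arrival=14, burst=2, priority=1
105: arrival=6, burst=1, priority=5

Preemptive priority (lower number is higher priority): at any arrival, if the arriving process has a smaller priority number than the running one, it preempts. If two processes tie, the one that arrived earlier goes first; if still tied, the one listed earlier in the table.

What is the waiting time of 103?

0

Timeline: | 103 0-1 | idle 1-6 | 102 6-9 | 105 9-10 | idle 10-11 | 101 11-13 | idle 13-14 | 104 14-16 |
Completion: 101=13  102=9  103=1  104=16  105=10
Waiting(103) = turnaround − burst = 1 − 1 = 0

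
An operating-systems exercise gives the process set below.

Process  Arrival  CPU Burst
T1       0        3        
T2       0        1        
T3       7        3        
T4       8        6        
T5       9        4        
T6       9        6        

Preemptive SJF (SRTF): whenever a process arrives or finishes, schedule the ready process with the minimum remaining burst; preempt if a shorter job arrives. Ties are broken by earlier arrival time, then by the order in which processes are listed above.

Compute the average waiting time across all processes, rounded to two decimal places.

Schedule: | T2 0-1 | T1 1-4 | idle 4-7 | T3 7-10 | T5 10-14 | T4 14-20 | T6 20-26 |
Completion: T1=4  T2=1  T3=10  T4=20  T5=14  T6=26
Turnaround (C−A): T1=4  T2=1  T3=3  T4=12  T5=5  T6=17
Waiting times: T1=1, T2=0, T3=0, T4=6, T5=1, T6=11
Average waiting = (1+0+0+6+1+11) / 6 = 19/6 = 3.17

3.17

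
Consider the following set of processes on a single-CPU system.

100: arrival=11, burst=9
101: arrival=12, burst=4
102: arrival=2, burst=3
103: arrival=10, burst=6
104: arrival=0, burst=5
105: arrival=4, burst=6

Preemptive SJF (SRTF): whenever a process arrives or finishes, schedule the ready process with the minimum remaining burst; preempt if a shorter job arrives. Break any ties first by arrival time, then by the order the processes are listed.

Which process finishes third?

Gantt: | 104 0-5 | 102 5-8 | 105 8-14 | 101 14-18 | 103 18-24 | 100 24-33 |
Completion: 100=33  101=18  102=8  103=24  104=5  105=14
Finish order: 104 → 102 → 105 → 101 → 103 → 100

105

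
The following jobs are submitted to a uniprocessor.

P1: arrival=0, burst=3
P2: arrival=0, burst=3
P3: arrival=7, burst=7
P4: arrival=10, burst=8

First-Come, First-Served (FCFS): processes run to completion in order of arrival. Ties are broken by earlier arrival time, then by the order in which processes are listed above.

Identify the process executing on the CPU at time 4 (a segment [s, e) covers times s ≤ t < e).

Timeline: | P1 0-3 | P2 3-6 | idle 6-7 | P3 7-14 | P4 14-22 |
Completion: P1=3  P2=6  P3=14  P4=22
Turnaround (C−A): P1=3  P2=6  P3=7  P4=12

P2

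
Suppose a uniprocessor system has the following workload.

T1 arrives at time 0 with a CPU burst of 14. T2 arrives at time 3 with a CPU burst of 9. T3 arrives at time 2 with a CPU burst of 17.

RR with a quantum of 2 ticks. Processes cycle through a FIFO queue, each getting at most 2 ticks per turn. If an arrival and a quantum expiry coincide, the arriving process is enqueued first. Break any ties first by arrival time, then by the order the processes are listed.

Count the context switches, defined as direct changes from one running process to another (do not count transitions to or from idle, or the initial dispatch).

Timeline: | T1 0-2 | T3 2-4 | T1 4-6 | T2 6-8 | T3 8-10 | T1 10-12 | T2 12-14 | T3 14-16 | T1 16-18 | T2 18-20 | T3 20-22 | T1 22-24 | T2 24-26 | T3 26-28 | T1 28-30 | T2 30-31 | T3 31-33 | T1 33-35 | T3 35-40 |
Completion: T1=35  T2=31  T3=40
Turnaround (C−A): T1=35  T2=28  T3=38

18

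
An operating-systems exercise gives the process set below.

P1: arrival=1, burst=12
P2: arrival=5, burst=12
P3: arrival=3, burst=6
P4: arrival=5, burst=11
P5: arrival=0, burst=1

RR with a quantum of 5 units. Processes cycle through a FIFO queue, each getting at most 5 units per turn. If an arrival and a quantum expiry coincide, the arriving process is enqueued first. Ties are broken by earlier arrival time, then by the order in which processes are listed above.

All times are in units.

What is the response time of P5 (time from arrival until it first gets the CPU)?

0

Schedule: | P5 0-1 | P1 1-6 | P3 6-11 | P2 11-16 | P4 16-21 | P1 21-26 | P3 26-27 | P2 27-32 | P4 32-37 | P1 37-39 | P2 39-41 | P4 41-42 |
Completion: P1=39  P2=41  P3=27  P4=42  P5=1
Turnaround (C−A): P1=38  P2=36  P3=24  P4=37  P5=1
Response(P5) = first start − arrival = 0 − 0 = 0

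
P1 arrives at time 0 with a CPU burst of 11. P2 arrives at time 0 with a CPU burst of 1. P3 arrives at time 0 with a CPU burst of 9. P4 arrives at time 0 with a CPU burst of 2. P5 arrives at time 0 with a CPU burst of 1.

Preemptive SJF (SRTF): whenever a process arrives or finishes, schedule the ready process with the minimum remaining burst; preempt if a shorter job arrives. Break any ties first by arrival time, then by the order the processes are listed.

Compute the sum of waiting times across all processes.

Schedule: | P2 0-1 | P5 1-2 | P4 2-4 | P3 4-13 | P1 13-24 |
Completion: P1=24  P2=1  P3=13  P4=4  P5=2
Waiting = turnaround − burst: P1=13, P2=0, P3=4, P4=2, P5=1
Total waiting = 13 + 0 + 4 + 2 + 1 = 20

20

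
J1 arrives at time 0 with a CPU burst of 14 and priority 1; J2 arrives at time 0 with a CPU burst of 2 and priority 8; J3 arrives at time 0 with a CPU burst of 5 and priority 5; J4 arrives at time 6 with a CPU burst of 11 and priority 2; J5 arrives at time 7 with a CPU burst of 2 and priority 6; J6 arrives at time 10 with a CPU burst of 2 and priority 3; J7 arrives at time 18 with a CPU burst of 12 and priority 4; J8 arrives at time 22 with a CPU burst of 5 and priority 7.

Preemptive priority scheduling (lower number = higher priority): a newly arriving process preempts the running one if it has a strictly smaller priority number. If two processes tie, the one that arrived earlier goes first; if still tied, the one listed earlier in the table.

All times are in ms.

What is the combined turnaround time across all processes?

236

Gantt: | J1 0-14 | J4 14-25 | J6 25-27 | J7 27-39 | J3 39-44 | J5 44-46 | J8 46-51 | J2 51-53 |
Completion: J1=14  J2=53  J3=44  J4=25  J5=46  J6=27  J7=39  J8=51
Turnaround (C−A): J1=14  J2=53  J3=44  J4=19  J5=39  J6=17  J7=21  J8=29
Turnaround = completion − arrival: J1=14, J2=53, J3=44, J4=19, J5=39, J6=17, J7=21, J8=29
Total turnaround = 14 + 53 + 44 + 19 + 39 + 17 + 21 + 29 = 236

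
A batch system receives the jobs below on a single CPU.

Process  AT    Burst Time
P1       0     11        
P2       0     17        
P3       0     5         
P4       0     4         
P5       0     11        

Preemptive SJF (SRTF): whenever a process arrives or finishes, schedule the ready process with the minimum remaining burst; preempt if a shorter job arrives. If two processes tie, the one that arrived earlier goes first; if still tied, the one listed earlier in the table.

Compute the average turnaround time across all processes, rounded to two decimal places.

22.40

Timeline: | P4 0-4 | P3 4-9 | P1 9-20 | P5 20-31 | P2 31-48 |
Completion: P1=20  P2=48  P3=9  P4=4  P5=31
Turnaround times: P1=20, P2=48, P3=9, P4=4, P5=31
Average turnaround = (20+48+9+4+31) / 5 = 112/5 = 22.40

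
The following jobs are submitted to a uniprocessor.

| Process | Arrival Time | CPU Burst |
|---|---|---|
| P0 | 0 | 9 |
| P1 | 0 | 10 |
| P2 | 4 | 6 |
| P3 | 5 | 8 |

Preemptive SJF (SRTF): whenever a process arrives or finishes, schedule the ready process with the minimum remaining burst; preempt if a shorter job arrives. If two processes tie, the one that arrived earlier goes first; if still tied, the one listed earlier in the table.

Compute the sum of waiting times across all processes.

38

Schedule: | P0 0-9 | P2 9-15 | P3 15-23 | P1 23-33 |
Completion: P0=9  P1=33  P2=15  P3=23
Turnaround (C−A): P0=9  P1=33  P2=11  P3=18
Waiting = turnaround − burst: P0=0, P1=23, P2=5, P3=10
Total waiting = 0 + 23 + 5 + 10 = 38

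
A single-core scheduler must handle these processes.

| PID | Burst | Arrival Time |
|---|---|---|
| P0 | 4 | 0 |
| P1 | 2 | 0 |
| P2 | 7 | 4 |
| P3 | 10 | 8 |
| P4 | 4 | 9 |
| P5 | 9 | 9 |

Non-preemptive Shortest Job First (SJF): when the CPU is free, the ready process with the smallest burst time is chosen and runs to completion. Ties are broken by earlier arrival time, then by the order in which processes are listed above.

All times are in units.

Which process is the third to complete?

P2

Timeline: | P1 0-2 | P0 2-6 | P2 6-13 | P4 13-17 | P5 17-26 | P3 26-36 |
Completion: P0=6  P1=2  P2=13  P3=36  P4=17  P5=26
Finish order: P1 → P0 → P2 → P4 → P5 → P3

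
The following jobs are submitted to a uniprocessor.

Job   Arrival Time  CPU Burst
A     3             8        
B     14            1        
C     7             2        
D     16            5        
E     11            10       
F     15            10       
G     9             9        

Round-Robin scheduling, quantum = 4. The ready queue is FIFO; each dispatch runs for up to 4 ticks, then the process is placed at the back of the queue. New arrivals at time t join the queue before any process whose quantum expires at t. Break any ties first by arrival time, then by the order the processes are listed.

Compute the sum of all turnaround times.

Timeline: | idle 0-3 | A 3-7 | C 7-9 | A 9-13 | G 13-17 | E 17-21 | B 21-22 | F 22-26 | D 26-30 | G 30-34 | E 34-38 | F 38-42 | D 42-43 | G 43-44 | E 44-46 | F 46-48 |
Completion: A=13  B=22  C=9  D=43  E=46  F=48  G=44
Turnaround (C−A): A=10  B=8  C=2  D=27  E=35  F=33  G=35
Turnaround = completion − arrival: A=10, B=8, C=2, D=27, E=35, F=33, G=35
Total turnaround = 10 + 8 + 2 + 27 + 35 + 33 + 35 = 150

150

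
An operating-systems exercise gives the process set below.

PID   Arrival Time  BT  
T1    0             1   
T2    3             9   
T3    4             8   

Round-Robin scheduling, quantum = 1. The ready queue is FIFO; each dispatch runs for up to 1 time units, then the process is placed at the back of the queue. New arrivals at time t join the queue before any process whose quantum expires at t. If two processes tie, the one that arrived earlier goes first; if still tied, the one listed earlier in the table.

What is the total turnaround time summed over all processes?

33

Timeline: | T1 0-1 | idle 1-3 | T2 3-4 | T3 4-5 | T2 5-6 | T3 6-7 | T2 7-8 | T3 8-9 | T2 9-10 | T3 10-11 | T2 11-12 | T3 12-13 | T2 13-14 | T3 14-15 | T2 15-16 | T3 16-17 | T2 17-18 | T3 18-19 | T2 19-20 |
Completion: T1=1  T2=20  T3=19
Turnaround (C−A): T1=1  T2=17  T3=15
Turnaround = completion − arrival: T1=1, T2=17, T3=15
Total turnaround = 1 + 17 + 15 = 33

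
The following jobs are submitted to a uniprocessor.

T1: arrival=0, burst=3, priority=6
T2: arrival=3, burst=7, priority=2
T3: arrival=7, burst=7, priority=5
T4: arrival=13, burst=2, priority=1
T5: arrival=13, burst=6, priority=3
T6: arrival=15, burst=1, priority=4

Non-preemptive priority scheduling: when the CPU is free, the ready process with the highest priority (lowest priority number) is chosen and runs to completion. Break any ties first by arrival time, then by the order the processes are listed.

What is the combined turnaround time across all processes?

49

Schedule: | T1 0-3 | T2 3-10 | T3 10-17 | T4 17-19 | T5 19-25 | T6 25-26 |
Completion: T1=3  T2=10  T3=17  T4=19  T5=25  T6=26
Turnaround (C−A): T1=3  T2=7  T3=10  T4=6  T5=12  T6=11
Turnaround = completion − arrival: T1=3, T2=7, T3=10, T4=6, T5=12, T6=11
Total turnaround = 3 + 7 + 10 + 6 + 12 + 11 = 49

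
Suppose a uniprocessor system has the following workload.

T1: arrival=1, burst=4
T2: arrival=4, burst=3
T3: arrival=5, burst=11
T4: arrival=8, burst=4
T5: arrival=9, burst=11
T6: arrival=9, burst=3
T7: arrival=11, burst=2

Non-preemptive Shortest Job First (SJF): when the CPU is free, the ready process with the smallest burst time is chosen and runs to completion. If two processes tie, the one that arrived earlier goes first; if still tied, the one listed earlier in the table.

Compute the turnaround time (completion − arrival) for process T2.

4

Gantt: | idle 0-1 | T1 1-5 | T2 5-8 | T4 8-12 | T7 12-14 | T6 14-17 | T3 17-28 | T5 28-39 |
Completion: T1=5  T2=8  T3=28  T4=12  T5=39  T6=17  T7=14
Turnaround (C−A): T1=4  T2=4  T3=23  T4=4  T5=30  T6=8  T7=3
Turnaround(T2) = completion − arrival = 8 − 4 = 4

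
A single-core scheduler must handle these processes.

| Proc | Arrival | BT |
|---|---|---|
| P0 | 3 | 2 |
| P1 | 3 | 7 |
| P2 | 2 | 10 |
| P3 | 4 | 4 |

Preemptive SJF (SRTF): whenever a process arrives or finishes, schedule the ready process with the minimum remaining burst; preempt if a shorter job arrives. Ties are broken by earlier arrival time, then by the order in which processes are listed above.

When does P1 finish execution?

16

Schedule: | idle 0-2 | P2 2-3 | P0 3-5 | P3 5-9 | P1 9-16 | P2 16-25 |
Completion: P0=5  P1=16  P2=25  P3=9
Turnaround (C−A): P0=2  P1=13  P2=23  P3=5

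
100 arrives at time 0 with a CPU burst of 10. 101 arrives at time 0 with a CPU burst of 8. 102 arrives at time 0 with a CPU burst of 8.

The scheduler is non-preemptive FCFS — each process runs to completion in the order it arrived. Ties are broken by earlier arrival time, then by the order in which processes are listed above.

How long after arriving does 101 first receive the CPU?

Schedule: | 100 0-10 | 101 10-18 | 102 18-26 |
Completion: 100=10  101=18  102=26
Turnaround (C−A): 100=10  101=18  102=26
Response(101) = first start − arrival = 10 − 0 = 10

10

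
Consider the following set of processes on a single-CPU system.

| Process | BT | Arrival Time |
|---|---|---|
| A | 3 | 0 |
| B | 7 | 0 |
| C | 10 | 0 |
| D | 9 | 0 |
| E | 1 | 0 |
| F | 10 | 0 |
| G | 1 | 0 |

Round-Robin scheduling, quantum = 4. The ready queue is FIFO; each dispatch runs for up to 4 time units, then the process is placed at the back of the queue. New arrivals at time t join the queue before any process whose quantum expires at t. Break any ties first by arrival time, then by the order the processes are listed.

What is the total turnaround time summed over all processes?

182

Schedule: | A 0-3 | B 3-7 | C 7-11 | D 11-15 | E 15-16 | F 16-20 | G 20-21 | B 21-24 | C 24-28 | D 28-32 | F 32-36 | C 36-38 | D 38-39 | F 39-41 |
Completion: A=3  B=24  C=38  D=39  E=16  F=41  G=21
Turnaround (C−A): A=3  B=24  C=38  D=39  E=16  F=41  G=21
Turnaround = completion − arrival: A=3, B=24, C=38, D=39, E=16, F=41, G=21
Total turnaround = 3 + 24 + 38 + 39 + 16 + 41 + 21 = 182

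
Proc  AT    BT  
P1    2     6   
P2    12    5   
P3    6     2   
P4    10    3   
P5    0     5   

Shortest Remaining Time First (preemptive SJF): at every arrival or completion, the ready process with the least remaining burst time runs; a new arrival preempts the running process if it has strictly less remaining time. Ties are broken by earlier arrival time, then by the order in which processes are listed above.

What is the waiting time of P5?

0

Gantt: | P5 0-5 | P1 5-6 | P3 6-8 | P1 8-13 | P4 13-16 | P2 16-21 |
Completion: P1=13  P2=21  P3=8  P4=16  P5=5
Turnaround (C−A): P1=11  P2=9  P3=2  P4=6  P5=5
Waiting(P5) = turnaround − burst = 5 − 5 = 0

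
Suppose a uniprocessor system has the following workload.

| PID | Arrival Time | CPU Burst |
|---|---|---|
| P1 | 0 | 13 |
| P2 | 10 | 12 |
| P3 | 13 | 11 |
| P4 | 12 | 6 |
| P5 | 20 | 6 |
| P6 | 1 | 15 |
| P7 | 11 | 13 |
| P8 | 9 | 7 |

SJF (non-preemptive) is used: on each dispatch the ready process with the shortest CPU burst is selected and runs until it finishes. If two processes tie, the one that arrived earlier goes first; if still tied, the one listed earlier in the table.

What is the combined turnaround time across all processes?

Schedule: | P1 0-13 | P4 13-19 | P8 19-26 | P5 26-32 | P3 32-43 | P2 43-55 | P7 55-68 | P6 68-83 |
Completion: P1=13  P2=55  P3=43  P4=19  P5=32  P6=83  P7=68  P8=26
Turnaround = completion − arrival: P1=13, P2=45, P3=30, P4=7, P5=12, P6=82, P7=57, P8=17
Total turnaround = 13 + 45 + 30 + 7 + 12 + 82 + 57 + 17 = 263

263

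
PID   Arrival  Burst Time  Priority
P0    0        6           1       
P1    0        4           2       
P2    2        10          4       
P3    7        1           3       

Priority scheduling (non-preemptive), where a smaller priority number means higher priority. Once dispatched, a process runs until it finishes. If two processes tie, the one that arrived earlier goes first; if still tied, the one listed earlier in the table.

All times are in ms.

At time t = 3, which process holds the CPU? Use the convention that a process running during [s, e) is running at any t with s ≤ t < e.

P0

Schedule: | P0 0-6 | P1 6-10 | P3 10-11 | P2 11-21 |
Completion: P0=6  P1=10  P2=21  P3=11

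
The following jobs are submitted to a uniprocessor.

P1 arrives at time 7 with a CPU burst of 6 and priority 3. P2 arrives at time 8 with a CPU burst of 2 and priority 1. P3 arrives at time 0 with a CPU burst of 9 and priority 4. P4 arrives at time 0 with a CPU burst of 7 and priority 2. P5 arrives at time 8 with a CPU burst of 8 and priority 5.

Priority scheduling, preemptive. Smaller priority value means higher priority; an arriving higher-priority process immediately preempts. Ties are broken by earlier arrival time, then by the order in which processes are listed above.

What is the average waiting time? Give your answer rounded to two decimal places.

6.60

Schedule: | P4 0-7 | P1 7-8 | P2 8-10 | P1 10-15 | P3 15-24 | P5 24-32 |
Completion: P1=15  P2=10  P3=24  P4=7  P5=32
Turnaround (C−A): P1=8  P2=2  P3=24  P4=7  P5=24
Waiting times: P1=2, P2=0, P3=15, P4=0, P5=16
Average waiting = (2+0+15+0+16) / 5 = 33/5 = 6.60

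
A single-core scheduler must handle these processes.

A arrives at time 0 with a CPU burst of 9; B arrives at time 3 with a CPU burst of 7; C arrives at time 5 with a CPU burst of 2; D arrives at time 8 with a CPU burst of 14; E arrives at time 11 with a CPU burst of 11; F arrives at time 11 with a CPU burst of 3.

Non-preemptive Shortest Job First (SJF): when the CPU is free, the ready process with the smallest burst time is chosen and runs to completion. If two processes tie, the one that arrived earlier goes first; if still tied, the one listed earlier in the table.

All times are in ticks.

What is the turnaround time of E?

21

Schedule: | A 0-9 | C 9-11 | F 11-14 | B 14-21 | E 21-32 | D 32-46 |
Completion: A=9  B=21  C=11  D=46  E=32  F=14
Turnaround(E) = completion − arrival = 32 − 11 = 21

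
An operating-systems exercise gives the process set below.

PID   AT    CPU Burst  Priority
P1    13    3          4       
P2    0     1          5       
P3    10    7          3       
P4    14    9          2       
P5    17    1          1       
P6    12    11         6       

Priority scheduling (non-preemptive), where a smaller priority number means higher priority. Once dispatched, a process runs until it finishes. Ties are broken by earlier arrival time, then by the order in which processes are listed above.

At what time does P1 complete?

Timeline: | P2 0-1 | idle 1-10 | P3 10-17 | P5 17-18 | P4 18-27 | P1 27-30 | P6 30-41 |
Completion: P1=30  P2=1  P3=17  P4=27  P5=18  P6=41
Turnaround (C−A): P1=17  P2=1  P3=7  P4=13  P5=1  P6=29

30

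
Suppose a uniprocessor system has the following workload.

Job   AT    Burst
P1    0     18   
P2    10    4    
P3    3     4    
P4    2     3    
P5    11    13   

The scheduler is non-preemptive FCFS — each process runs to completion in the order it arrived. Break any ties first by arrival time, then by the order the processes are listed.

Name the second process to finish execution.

Schedule: | P1 0-18 | P4 18-21 | P3 21-25 | P2 25-29 | P5 29-42 |
Completion: P1=18  P2=29  P3=25  P4=21  P5=42
Turnaround (C−A): P1=18  P2=19  P3=22  P4=19  P5=31
Finish order: P1 → P4 → P3 → P2 → P5

P4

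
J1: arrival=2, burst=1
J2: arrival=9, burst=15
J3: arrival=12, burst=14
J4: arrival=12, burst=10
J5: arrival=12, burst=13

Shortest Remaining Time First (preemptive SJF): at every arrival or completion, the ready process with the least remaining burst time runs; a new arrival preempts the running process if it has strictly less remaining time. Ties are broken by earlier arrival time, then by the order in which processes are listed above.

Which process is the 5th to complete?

Gantt: | idle 0-2 | J1 2-3 | idle 3-9 | J2 9-12 | J4 12-22 | J2 22-34 | J5 34-47 | J3 47-61 |
Completion: J1=3  J2=34  J3=61  J4=22  J5=47
Turnaround (C−A): J1=1  J2=25  J3=49  J4=10  J5=35
Finish order: J1 → J4 → J2 → J5 → J3

J3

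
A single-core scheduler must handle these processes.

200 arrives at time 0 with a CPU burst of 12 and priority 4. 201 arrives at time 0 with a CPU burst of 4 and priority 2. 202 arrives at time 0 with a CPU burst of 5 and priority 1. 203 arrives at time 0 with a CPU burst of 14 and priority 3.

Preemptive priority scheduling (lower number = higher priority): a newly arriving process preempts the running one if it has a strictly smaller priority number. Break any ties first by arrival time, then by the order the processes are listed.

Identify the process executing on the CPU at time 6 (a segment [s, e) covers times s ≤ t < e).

201

Gantt: | 202 0-5 | 201 5-9 | 203 9-23 | 200 23-35 |
Completion: 200=35  201=9  202=5  203=23
Turnaround (C−A): 200=35  201=9  202=5  203=23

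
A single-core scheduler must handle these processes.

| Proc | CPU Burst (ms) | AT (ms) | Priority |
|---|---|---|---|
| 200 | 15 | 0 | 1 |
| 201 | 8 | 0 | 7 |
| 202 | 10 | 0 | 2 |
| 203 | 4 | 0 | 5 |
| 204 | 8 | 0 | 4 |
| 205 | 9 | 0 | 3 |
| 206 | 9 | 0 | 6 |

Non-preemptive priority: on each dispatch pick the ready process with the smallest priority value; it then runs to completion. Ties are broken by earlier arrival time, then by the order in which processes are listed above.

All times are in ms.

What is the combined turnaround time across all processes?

280

Gantt: | 200 0-15 | 202 15-25 | 205 25-34 | 204 34-42 | 203 42-46 | 206 46-55 | 201 55-63 |
Completion: 200=15  201=63  202=25  203=46  204=42  205=34  206=55
Turnaround (C−A): 200=15  201=63  202=25  203=46  204=42  205=34  206=55
Turnaround = completion − arrival: 200=15, 201=63, 202=25, 203=46, 204=42, 205=34, 206=55
Total turnaround = 15 + 63 + 25 + 46 + 42 + 34 + 55 = 280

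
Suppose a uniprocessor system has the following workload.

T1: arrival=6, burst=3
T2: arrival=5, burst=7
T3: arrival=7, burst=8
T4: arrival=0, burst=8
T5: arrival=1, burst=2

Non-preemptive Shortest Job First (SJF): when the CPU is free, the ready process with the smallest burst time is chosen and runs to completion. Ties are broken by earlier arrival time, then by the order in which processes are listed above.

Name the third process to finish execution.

T1

Schedule: | T4 0-8 | T5 8-10 | T1 10-13 | T2 13-20 | T3 20-28 |
Completion: T1=13  T2=20  T3=28  T4=8  T5=10
Finish order: T4 → T5 → T1 → T2 → T3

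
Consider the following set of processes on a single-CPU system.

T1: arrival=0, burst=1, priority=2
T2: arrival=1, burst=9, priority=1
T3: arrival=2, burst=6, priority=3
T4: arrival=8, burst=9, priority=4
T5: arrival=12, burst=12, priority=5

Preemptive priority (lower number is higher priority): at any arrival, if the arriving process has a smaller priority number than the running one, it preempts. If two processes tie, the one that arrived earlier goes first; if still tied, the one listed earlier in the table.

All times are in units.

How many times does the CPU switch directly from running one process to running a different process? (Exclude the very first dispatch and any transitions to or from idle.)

4

Timeline: | T1 0-1 | T2 1-10 | T3 10-16 | T4 16-25 | T5 25-37 |
Completion: T1=1  T2=10  T3=16  T4=25  T5=37
Turnaround (C−A): T1=1  T2=9  T3=14  T4=17  T5=25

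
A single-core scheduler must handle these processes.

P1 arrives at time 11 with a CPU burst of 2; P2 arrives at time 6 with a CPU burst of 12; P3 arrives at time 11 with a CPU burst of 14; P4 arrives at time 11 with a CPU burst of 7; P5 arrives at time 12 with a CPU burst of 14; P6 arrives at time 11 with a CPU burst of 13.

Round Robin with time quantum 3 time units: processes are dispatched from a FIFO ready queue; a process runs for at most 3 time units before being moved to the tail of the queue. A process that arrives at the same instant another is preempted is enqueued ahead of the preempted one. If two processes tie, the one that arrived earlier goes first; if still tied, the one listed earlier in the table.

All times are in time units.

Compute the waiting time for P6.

Schedule: | idle 0-6 | P2 6-12 | P1 12-14 | P3 14-17 | P4 17-20 | P6 20-23 | P5 23-26 | P2 26-29 | P3 29-32 | P4 32-35 | P6 35-38 | P5 38-41 | P2 41-44 | P3 44-47 | P4 47-48 | P6 48-51 | P5 51-54 | P3 54-57 | P6 57-60 | P5 60-63 | P3 63-65 | P6 65-66 | P5 66-68 |
Completion: P1=14  P2=44  P3=65  P4=48  P5=68  P6=66
Turnaround (C−A): P1=3  P2=38  P3=54  P4=37  P5=56  P6=55
Waiting(P6) = turnaround − burst = 55 − 13 = 42

42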